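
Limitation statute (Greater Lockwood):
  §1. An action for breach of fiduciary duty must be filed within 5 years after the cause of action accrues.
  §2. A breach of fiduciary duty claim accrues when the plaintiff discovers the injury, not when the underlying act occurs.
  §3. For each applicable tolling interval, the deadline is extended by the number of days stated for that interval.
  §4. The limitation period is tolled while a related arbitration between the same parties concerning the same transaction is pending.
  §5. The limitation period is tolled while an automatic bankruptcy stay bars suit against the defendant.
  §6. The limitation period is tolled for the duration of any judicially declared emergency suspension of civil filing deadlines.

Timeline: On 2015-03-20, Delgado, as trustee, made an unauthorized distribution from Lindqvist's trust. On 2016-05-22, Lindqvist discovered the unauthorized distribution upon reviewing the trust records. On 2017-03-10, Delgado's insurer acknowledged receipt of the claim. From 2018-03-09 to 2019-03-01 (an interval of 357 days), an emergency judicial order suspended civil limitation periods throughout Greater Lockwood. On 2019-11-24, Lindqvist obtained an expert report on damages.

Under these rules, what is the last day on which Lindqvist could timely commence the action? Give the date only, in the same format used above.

Under the discovery rule, the claim accrued on 2016-05-22, when Lindqvist discovered the injury — not on the 2015-03-20 date of the underlying act.
5 years from 2016-05-22 is 2021-05-22.
The emergency suspension of filing deadlines from 2018-03-09 to 2019-03-01 tolled the period for 357 days, extending the deadline to 2022-05-14.
Nothing else in the chronology tolls or restarts the period.

2022-05-14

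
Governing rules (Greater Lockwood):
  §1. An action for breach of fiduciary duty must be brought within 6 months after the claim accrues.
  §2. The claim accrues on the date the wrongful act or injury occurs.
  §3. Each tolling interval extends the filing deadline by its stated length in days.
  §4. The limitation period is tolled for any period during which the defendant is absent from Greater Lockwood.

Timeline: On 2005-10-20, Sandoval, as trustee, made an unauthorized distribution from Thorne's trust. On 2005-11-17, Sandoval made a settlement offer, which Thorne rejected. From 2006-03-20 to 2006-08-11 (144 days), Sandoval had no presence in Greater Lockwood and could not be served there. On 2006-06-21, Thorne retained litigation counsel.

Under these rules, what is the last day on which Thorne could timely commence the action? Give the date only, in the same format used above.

2006-09-11

The claim accrued on 2005-10-20, when the wrongful act occurred.
Adding the 6 months base period to 2005-10-20 gives a deadline of 2006-04-20, before any tolling.
The defendant's absence from the jurisdiction from 2006-03-20 to 2006-08-11 tolled the period for 144 days, extending the deadline to 2006-09-11.
The other events in the timeline have no effect on the limitation period under the stated rules.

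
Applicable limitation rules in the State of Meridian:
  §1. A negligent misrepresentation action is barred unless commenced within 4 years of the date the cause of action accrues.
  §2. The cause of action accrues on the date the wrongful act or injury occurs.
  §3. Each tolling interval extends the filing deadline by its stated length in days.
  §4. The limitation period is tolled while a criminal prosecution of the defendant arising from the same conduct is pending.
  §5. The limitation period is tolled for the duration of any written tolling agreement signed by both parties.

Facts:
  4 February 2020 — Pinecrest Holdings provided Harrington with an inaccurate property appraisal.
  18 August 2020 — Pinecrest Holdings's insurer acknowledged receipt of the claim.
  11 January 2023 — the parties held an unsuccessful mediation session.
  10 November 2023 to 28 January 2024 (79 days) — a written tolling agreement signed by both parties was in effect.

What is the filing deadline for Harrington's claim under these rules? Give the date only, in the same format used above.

The limitation period began to run on 4 February 2020.
4 years from 4 February 2020 is 4 February 2024.
The written tolling agreement from 10 November 2023 to 28 January 2024 tolled the period for 79 days, extending the deadline to 23 April 2024.
The other events in the timeline have no effect on the limitation period under the stated rules.

23 April 2024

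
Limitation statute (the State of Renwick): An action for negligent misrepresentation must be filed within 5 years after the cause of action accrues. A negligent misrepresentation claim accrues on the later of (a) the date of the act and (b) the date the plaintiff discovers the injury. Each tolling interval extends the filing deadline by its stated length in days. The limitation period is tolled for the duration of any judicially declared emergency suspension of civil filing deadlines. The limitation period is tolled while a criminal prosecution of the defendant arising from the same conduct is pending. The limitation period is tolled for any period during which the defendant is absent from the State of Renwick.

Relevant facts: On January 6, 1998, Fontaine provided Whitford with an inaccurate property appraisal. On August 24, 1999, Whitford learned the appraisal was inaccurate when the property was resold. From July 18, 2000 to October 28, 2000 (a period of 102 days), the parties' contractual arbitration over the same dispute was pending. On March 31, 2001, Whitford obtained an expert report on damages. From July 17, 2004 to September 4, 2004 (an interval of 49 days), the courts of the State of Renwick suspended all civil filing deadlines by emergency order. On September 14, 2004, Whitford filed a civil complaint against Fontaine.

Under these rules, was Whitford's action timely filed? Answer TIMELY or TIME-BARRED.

TIMELY

Taking the later of the act (January 6, 1998) and discovery (August 24, 1999), the claim accrued on August 24, 1999.
Adding the 5 years base period to August 24, 1999 gives a deadline of August 24, 2004, before any tolling.
The period was tolled for 49 days by the emergency suspension of filing deadlines (July 17, 2004 to September 4, 2004), pushing the deadline to October 12, 2004.
No stated provision tolls the period for a pending arbitration, so the interval from July 18, 2000 to October 28, 2000 has no effect on the deadline.
Nothing else in the chronology tolls or restarts the period.
The September 14, 2004 filing precedes the October 12, 2004 deadline; the claim is timely.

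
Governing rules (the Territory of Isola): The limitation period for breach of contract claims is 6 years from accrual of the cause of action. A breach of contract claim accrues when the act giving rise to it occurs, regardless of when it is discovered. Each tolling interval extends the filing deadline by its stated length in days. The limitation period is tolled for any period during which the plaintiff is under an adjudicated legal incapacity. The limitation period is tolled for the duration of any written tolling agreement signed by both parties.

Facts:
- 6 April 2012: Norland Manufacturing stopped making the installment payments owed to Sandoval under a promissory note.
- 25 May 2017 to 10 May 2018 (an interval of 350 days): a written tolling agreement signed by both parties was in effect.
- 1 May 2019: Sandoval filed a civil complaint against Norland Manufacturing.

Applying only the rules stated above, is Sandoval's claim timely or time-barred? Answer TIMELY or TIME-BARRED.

TIME-BARRED

The cause of action accrued on 6 April 2012, the date of the act.
The untolled deadline — 6 years after 6 April 2012 — is 6 April 2018.
The written tolling agreement from 25 May 2017 to 10 May 2018 tolled the period for 350 days, extending the deadline to 22 March 2019.
Sandoval filed on 1 May 2019, after the 22 March 2019 deadline, so the action is time-barred.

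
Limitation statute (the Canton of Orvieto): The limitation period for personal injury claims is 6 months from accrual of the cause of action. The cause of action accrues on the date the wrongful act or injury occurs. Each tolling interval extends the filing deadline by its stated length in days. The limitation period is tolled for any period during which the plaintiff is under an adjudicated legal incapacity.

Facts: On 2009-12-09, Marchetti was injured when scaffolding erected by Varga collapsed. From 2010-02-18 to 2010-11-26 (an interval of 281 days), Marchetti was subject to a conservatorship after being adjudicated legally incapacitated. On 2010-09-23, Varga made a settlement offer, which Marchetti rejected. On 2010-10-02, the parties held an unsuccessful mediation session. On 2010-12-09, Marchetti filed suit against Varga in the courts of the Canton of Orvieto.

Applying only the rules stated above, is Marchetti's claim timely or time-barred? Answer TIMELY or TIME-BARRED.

The claim accrued on 2009-12-09, when the wrongful act occurred.
6 months from 2009-12-09 is 2010-06-09.
The period was tolled for 281 days by the plaintiff's legal incapacity (2010-02-18 to 2010-11-26), pushing the deadline to 2011-03-17.
None of the other events listed affects the running of the period under the stated rules.
The 2010-12-09 filing precedes the 2011-03-17 deadline; the claim is timely.

TIMELY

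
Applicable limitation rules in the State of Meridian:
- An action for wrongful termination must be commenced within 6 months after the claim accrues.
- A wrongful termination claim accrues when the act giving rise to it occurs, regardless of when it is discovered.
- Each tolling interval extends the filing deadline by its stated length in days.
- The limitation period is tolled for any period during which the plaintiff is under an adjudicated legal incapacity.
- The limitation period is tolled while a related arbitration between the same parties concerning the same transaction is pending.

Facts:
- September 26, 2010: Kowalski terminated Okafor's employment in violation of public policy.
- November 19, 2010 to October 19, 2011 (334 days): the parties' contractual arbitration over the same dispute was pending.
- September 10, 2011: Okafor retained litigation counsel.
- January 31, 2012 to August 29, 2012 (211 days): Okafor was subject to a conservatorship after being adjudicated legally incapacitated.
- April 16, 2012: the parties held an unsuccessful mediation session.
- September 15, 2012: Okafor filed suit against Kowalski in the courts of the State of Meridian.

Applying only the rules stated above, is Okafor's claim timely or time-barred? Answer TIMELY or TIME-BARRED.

TIMELY

The claim accrued on September 26, 2010, the date of the act.
6 months from September 26, 2010 is March 26, 2011.
The pending related arbitration from November 19, 2010 to October 19, 2011 tolled the period for 334 days, extending the deadline to February 23, 2012.
Because the plaintiff's legal incapacity ran from January 31, 2012 to August 29, 2012, the deadline is extended by 211 days to September 21, 2012.
The other events in the timeline have no effect on the limitation period under the stated rules.
Filing on September 15, 2012 beat the September 21, 2012 deadline — the action is timely.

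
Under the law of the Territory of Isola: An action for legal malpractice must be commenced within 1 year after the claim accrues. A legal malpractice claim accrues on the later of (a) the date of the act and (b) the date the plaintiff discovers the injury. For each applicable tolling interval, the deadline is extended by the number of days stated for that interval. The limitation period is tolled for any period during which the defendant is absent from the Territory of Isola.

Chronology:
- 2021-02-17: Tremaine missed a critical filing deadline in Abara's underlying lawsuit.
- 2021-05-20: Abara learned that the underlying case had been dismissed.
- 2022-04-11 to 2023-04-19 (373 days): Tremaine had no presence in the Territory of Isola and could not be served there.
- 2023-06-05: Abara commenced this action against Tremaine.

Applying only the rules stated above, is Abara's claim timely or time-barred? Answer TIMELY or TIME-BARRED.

Because discovery on 2021-05-20 post-dates the 2021-02-17 act, accrual under the later-of rule falls on 2021-05-20.
The untolled deadline — 1 year after 2021-05-20 — is 2022-05-20.
Because the defendant's absence from the jurisdiction ran from 2022-04-11 to 2023-04-19, the deadline is extended by 373 days to 2023-05-28.
Filing on 2023-06-05 missed the 2023-05-28 deadline — the action is time-barred.

TIME-BARRED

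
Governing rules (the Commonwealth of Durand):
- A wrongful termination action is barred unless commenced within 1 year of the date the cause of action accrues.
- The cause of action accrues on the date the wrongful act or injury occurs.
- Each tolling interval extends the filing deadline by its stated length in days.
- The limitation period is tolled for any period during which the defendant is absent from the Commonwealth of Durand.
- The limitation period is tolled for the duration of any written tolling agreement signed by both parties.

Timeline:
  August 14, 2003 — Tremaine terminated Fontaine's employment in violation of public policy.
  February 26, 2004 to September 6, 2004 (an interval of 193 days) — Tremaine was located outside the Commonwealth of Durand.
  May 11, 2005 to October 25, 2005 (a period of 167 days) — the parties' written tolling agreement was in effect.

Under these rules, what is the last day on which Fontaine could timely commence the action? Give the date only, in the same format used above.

February 23, 2005

The limitation period began to run on August 14, 2003.
Adding the 1 year base period to August 14, 2003 gives a deadline of August 14, 2004, before any tolling.
The defendant's absence from the jurisdiction from February 26, 2004 to September 6, 2004 tolled the period for 193 days, extending the deadline to February 23, 2005.
By the time the written tolling agreement began on May 11, 2005, the limitation period had already expired on February 23, 2005; that interval cannot revive it.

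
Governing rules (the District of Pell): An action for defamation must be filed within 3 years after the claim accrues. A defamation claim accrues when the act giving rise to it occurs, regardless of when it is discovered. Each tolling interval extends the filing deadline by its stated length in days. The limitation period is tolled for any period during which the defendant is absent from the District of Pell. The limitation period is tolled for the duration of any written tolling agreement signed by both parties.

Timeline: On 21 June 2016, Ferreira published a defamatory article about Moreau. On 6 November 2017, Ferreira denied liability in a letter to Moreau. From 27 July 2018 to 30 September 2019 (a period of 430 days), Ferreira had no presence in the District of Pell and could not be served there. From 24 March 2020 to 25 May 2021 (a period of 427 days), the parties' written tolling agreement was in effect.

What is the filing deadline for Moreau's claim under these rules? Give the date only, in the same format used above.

25 October 2021

The claim accrued on 21 June 2016, the date of the act.
3 years from 21 June 2016 is 21 June 2019.
The defendant's absence from the jurisdiction from 27 July 2018 to 30 September 2019 tolled the period for 430 days, extending the deadline to 24 August 2020.
The period was tolled for 427 days by the written tolling agreement (24 March 2020 to 25 May 2021), pushing the deadline to 25 October 2021.
None of the other events listed affects the running of the period under the stated rules.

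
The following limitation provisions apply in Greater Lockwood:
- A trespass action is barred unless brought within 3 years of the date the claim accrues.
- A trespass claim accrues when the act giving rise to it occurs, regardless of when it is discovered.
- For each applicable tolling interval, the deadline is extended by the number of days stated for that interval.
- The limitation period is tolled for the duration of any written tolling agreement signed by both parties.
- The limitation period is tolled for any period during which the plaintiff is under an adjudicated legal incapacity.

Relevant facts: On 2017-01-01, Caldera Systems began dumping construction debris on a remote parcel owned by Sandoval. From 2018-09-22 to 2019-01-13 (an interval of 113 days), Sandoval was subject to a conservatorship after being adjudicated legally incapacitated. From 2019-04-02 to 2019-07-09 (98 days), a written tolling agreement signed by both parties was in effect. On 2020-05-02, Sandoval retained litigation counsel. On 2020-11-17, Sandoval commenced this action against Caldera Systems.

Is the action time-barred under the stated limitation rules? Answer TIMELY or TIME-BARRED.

The limitation period began to run on 2017-01-01.
3 years from 2017-01-01 is 2020-01-01.
Because the plaintiff's legal incapacity ran from 2018-09-22 to 2019-01-13, the deadline is extended by 113 days to 2020-04-23.
The period was tolled for 98 days by the written tolling agreement (2019-04-02 to 2019-07-09), pushing the deadline to 2020-07-30.
The other events in the timeline have no effect on the limitation period under the stated rules.
The 2020-11-17 filing falls after the 2020-07-30 deadline; the claim is time-barred.

TIME-BARRED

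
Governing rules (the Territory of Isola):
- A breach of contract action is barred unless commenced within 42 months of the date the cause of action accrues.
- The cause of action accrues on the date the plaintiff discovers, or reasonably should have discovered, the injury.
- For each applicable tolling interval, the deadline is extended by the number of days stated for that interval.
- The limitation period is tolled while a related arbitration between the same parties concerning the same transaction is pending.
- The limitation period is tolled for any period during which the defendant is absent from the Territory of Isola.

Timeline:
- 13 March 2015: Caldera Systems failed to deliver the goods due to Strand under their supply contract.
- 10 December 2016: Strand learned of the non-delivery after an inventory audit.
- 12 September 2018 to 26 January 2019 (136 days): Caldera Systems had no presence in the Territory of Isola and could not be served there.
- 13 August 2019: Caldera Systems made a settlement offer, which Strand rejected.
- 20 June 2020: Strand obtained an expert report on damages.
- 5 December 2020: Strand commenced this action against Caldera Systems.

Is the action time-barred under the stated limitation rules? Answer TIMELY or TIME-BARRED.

TIME-BARRED

Under the discovery rule, the claim accrued on 10 December 2016, when Strand discovered the injury — not on the 13 March 2015 date of the underlying act.
The untolled deadline — 42 months after 10 December 2016 — is 10 June 2020.
The period was tolled for 136 days by the defendant's absence from the jurisdiction (12 September 2018 to 26 January 2019), pushing the deadline to 24 October 2020.
None of the other events listed affects the running of the period under the stated rules.
Filing on 5 December 2020 missed the 24 October 2020 deadline — the action is time-barred.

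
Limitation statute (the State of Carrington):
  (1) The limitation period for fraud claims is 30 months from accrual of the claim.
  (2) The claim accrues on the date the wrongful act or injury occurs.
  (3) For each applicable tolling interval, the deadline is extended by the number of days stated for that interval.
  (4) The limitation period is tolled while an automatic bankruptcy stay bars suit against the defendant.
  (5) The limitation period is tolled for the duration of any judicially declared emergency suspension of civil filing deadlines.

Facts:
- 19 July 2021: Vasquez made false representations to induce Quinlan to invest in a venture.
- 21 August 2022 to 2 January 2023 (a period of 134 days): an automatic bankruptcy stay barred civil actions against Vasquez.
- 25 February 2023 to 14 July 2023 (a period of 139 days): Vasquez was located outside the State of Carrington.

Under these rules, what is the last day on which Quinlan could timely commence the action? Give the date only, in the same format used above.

1 June 2024

The claim accrued on 19 July 2021, the date of the act.
Adding the 30 months base period to 19 July 2021 gives a deadline of 19 January 2024, before any tolling.
The automatic bankruptcy stay from 21 August 2022 to 2 January 2023 tolled the period for 134 days, extending the deadline to 1 June 2024.
The defendant's absence from the jurisdiction from 25 February 2023 to 14 July 2023 does not toll the period, because no stated rule makes the defendant's absence a tolling event.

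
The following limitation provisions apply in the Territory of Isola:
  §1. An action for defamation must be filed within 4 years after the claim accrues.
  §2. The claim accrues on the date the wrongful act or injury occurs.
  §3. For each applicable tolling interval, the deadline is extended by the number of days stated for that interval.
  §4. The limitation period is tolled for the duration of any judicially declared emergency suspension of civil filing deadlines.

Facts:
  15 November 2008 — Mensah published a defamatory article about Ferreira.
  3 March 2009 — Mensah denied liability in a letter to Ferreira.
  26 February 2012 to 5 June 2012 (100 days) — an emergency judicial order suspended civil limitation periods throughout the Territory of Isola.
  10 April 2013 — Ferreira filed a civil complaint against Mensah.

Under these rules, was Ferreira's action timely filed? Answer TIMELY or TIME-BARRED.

TIME-BARRED

The claim accrued on 15 November 2008, when the wrongful act occurred.
The untolled deadline — 4 years after 15 November 2008 — is 15 November 2012.
The emergency suspension of filing deadlines from 26 February 2012 to 5 June 2012 tolled the period for 100 days, extending the deadline to 23 February 2013.
None of the other events listed affects the running of the period under the stated rules.
Ferreira filed on 10 April 2013, after the 23 February 2013 deadline, so the action is time-barred.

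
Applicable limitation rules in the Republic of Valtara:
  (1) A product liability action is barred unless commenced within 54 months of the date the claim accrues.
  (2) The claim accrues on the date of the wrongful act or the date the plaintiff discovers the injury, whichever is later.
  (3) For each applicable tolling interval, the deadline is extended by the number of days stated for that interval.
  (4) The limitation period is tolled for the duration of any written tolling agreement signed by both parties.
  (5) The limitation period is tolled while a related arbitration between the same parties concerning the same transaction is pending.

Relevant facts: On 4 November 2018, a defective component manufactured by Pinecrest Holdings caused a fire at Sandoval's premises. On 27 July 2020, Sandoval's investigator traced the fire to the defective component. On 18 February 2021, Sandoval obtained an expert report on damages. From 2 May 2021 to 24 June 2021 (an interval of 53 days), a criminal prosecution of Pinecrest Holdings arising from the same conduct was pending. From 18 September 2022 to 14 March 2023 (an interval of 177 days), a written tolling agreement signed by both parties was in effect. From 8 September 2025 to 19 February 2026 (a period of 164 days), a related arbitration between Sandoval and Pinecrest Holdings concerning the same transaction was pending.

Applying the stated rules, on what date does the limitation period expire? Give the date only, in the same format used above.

23 July 2025

Taking the later of the act (4 November 2018) and discovery (27 July 2020), the claim accrued on 27 July 2020.
The untolled deadline — 54 months after 27 July 2020 — is 27 January 2025.
The period was tolled for 177 days by the written tolling agreement (18 September 2022 to 14 March 2023), pushing the deadline to 23 July 2025.
The pending related arbitration from 8 September 2025 to 19 February 2026 began after the period had already run on 23 July 2025, so it has no tolling effect.
Although a criminal prosecution ran from 2 May 2021 to 24 June 2021, the stated rules do not make that a tolling event, so it is disregarded.
None of the other events listed affects the running of the period under the stated rules.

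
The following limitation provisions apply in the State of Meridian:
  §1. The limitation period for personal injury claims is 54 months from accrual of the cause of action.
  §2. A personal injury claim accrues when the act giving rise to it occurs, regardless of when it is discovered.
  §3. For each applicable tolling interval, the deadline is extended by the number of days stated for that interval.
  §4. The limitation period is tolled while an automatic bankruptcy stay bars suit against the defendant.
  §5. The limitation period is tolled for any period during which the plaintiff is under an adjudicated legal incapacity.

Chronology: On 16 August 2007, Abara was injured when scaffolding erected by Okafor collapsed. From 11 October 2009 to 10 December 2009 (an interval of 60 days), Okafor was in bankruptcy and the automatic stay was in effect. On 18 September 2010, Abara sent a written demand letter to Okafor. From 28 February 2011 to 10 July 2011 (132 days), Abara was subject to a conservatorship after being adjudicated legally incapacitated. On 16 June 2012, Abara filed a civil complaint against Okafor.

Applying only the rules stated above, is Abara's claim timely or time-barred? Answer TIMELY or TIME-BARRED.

TIMELY

The cause of action accrued on 16 August 2007, the date of the act.
54 months from 16 August 2007 is 16 February 2012.
Because the automatic bankruptcy stay ran from 11 October 2009 to 10 December 2009, the deadline is extended by 60 days to 16 April 2012.
The period was tolled for 132 days by the plaintiff's legal incapacity (28 February 2011 to 10 July 2011), pushing the deadline to 26 August 2012.
None of the other events listed affects the running of the period under the stated rules.
The 16 June 2012 filing precedes the 26 August 2012 deadline; the claim is timely.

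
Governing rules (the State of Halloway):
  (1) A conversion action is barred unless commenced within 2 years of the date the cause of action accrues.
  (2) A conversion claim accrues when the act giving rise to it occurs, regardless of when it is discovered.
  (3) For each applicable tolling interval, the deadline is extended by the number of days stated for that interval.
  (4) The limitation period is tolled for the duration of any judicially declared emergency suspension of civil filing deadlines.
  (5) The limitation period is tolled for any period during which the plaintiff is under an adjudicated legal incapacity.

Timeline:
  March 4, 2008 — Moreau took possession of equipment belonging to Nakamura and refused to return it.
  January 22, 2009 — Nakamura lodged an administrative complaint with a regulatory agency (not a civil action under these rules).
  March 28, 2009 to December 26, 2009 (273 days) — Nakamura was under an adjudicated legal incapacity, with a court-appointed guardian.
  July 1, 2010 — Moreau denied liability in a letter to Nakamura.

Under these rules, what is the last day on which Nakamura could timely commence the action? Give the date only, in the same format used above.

The cause of action accrued on March 4, 2008, the date of the act.
The untolled deadline — 2 years after March 4, 2008 — is March 4, 2010.
The plaintiff's legal incapacity from March 28, 2009 to December 26, 2009 tolled the period for 273 days, extending the deadline to December 2, 2010.
Nothing else in the chronology tolls or restarts the period.

December 2, 2010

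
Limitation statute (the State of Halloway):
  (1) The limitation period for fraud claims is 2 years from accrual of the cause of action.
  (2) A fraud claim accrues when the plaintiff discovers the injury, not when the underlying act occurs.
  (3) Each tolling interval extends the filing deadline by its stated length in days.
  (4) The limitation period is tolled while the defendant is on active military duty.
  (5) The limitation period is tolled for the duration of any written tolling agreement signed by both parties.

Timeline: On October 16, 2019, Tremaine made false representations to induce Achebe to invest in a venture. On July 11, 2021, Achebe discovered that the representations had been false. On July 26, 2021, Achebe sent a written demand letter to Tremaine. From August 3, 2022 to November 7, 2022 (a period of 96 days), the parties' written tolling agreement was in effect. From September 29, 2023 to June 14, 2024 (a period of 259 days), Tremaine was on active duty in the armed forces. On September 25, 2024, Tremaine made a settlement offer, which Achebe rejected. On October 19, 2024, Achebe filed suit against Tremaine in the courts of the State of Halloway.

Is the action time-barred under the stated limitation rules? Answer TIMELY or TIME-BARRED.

TIME-BARRED

Under the discovery rule, the claim accrued on July 11, 2021, when Achebe discovered the injury — not on the October 16, 2019 date of the underlying act.
Adding the 2 years base period to July 11, 2021 gives a deadline of July 11, 2023, before any tolling.
The written tolling agreement from August 3, 2022 to November 7, 2022 tolled the period for 96 days, extending the deadline to October 15, 2023.
Because the defendant's active military service ran from September 29, 2023 to June 14, 2024, the deadline is extended by 259 days to June 30, 2024.
None of the other events listed affects the running of the period under the stated rules.
The October 19, 2024 filing falls after the June 30, 2024 deadline; the claim is time-barred.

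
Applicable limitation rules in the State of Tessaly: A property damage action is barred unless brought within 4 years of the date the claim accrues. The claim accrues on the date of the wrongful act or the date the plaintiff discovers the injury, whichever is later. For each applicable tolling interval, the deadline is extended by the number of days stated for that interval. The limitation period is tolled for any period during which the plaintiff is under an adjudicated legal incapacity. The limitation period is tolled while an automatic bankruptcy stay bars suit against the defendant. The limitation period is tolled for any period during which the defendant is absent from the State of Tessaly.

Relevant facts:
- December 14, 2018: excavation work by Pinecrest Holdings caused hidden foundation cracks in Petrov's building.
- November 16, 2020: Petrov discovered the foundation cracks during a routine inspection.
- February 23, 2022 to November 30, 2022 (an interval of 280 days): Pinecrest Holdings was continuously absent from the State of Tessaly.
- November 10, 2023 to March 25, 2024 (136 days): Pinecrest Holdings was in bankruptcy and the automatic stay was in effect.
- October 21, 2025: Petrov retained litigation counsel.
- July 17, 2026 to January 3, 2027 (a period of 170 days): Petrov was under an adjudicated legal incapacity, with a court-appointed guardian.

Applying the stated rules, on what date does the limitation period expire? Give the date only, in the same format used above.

January 6, 2026

Taking the later of the act (December 14, 2018) and discovery (November 16, 2020), the claim accrued on November 16, 2020.
4 years from November 16, 2020 is November 16, 2024.
Because the defendant's absence from the jurisdiction ran from February 23, 2022 to November 30, 2022, the deadline is extended by 280 days to August 23, 2025.
The period was tolled for 136 days by the automatic bankruptcy stay (November 10, 2023 to March 25, 2024), pushing the deadline to January 6, 2026.
The plaintiff's legal incapacity starting July 17, 2026 came too late — the period had run on January 6, 2026 — and so does not extend the deadline.
The other events in the timeline have no effect on the limitation period under the stated rules.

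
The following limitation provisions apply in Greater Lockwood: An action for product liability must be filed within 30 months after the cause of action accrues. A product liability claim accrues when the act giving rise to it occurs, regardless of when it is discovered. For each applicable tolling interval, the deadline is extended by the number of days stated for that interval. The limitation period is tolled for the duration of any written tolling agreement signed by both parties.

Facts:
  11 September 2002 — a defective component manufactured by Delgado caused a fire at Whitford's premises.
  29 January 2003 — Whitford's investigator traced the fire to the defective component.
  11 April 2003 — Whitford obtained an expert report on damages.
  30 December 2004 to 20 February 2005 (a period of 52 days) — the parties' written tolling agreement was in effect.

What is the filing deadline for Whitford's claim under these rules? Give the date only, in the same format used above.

Accrual is governed by the date of the act, so the period began to run on 11 September 2002; the later discovery on 29 January 2003 is irrelevant under the stated rule.
The untolled deadline — 30 months after 11 September 2002 — is 11 March 2005.
The written tolling agreement from 30 December 2004 to 20 February 2005 tolled the period for 52 days, extending the deadline to 2 May 2005.
The other events in the timeline have no effect on the limitation period under the stated rules.

2 May 2005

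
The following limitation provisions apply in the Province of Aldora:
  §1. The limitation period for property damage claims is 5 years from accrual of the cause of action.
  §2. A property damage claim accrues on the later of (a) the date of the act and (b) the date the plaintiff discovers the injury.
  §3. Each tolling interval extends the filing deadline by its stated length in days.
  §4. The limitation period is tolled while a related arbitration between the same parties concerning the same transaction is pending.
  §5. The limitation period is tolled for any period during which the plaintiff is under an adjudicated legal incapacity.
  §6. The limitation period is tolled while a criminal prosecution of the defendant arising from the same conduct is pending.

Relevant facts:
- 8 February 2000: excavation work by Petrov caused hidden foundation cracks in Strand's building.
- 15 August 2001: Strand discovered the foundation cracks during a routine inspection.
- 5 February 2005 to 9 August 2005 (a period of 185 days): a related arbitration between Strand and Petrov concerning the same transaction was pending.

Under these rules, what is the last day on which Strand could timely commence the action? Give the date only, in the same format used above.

16 February 2007

Taking the later of the act (8 February 2000) and discovery (15 August 2001), the claim accrued on 15 August 2001.
The untolled deadline — 5 years after 15 August 2001 — is 15 August 2006.
The pending related arbitration from 5 February 2005 to 9 August 2005 tolled the period for 185 days, extending the deadline to 16 February 2007.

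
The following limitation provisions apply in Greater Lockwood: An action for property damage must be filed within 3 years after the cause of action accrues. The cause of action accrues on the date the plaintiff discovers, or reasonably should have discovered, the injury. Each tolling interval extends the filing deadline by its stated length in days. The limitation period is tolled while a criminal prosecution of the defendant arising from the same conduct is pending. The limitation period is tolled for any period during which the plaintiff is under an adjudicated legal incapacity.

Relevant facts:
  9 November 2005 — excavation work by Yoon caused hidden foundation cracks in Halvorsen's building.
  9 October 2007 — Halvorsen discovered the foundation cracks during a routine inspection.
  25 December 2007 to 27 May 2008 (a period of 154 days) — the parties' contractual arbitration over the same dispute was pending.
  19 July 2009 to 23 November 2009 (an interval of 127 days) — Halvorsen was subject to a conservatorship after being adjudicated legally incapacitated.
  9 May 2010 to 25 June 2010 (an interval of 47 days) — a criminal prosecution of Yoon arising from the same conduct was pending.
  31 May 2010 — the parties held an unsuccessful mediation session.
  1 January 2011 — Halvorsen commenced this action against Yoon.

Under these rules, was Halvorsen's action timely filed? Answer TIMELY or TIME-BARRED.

Accrual is tied to discovery, so the period began on 9 October 2007 rather than on 9 November 2005 when the act occurred.
The untolled deadline — 3 years after 9 October 2007 — is 9 October 2010.
The plaintiff's legal incapacity from 19 July 2009 to 23 November 2009 tolled the period for 127 days, extending the deadline to 13 February 2011.
The period was tolled for 47 days by the pending criminal prosecution (9 May 2010 to 25 June 2010), pushing the deadline to 1 April 2011.
Although a pending arbitration ran from 25 December 2007 to 27 May 2008, the stated rules do not make that a tolling event, so it is disregarded.
None of the other events listed affects the running of the period under the stated rules.
Halvorsen filed on 1 January 2011, before the 1 April 2011 deadline, so the action is timely.

TIMELY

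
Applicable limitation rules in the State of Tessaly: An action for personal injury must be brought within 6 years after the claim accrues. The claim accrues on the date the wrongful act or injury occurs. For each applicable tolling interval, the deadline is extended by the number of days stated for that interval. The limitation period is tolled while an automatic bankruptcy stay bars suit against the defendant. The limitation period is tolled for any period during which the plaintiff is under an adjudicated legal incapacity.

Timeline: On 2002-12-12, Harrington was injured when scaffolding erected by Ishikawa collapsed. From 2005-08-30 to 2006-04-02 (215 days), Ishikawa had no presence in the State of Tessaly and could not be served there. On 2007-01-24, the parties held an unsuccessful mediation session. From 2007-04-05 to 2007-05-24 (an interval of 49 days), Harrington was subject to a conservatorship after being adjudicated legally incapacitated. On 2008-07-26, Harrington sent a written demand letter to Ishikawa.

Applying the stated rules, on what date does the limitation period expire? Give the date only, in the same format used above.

2009-01-30

The limitation period began to run on 2002-12-12.
The untolled deadline — 6 years after 2002-12-12 — is 2008-12-12.
Because the plaintiff's legal incapacity ran from 2007-04-05 to 2007-05-24, the deadline is extended by 49 days to 2009-01-30.
Although the defendant's absence ran from 2005-08-30 to 2006-04-02, the stated rules do not make that a tolling event, so it is disregarded.
Nothing else in the chronology tolls or restarts the period.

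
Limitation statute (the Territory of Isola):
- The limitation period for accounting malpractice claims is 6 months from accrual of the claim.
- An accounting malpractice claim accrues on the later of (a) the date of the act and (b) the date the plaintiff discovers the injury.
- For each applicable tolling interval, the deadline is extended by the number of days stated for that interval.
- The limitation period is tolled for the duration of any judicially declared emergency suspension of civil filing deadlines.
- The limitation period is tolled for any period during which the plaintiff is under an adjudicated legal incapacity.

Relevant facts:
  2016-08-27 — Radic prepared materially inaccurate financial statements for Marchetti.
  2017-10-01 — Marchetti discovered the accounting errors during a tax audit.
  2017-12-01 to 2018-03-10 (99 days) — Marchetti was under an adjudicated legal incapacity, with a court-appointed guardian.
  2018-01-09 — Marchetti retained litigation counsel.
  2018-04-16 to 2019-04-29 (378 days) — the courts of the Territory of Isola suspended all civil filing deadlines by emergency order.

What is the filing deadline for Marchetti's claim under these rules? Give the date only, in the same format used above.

Because discovery on 2017-10-01 post-dates the 2016-08-27 act, accrual under the later-of rule falls on 2017-10-01.
Adding the 6 months base period to 2017-10-01 gives a deadline of 2018-04-01, before any tolling.
Because the plaintiff's legal incapacity ran from 2017-12-01 to 2018-03-10, the deadline is extended by 99 days to 2018-07-09.
The period was tolled for 378 days by the emergency suspension of filing deadlines (2018-04-16 to 2019-04-29), pushing the deadline to 2019-07-22.
The other events in the timeline have no effect on the limitation period under the stated rules.

2019-07-22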